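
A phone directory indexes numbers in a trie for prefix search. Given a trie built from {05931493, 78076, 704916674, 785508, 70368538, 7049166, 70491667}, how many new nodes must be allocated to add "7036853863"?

2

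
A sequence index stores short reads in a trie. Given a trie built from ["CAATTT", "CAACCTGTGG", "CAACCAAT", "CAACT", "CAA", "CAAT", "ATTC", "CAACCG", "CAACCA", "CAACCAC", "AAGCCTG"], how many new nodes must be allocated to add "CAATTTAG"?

The longest prefix of "CAATTTAG" already in the trie is "CAATTT" (length 6).
So 8 − 6 = 2 new nodes.

2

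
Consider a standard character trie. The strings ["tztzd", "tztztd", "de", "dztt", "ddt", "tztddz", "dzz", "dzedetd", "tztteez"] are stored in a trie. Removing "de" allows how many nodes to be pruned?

Walk "de" from the leaf back toward the root, removing each node that no remaining word uses.
The suffix "e" (1 node) is used only by "de"; the node for "d" still has the child "z", so pruning stops there.
Nodes removed: 1

1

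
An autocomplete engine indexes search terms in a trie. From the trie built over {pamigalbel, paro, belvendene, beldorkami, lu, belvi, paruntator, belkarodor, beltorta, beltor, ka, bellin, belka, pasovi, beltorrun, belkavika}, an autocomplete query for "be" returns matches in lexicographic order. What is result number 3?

belkarodor

Filter for "be…" and sort: "beldorkami", "belka", "belkarodor", "belkavika", "bellin", "beltor", "beltorrun", "beltorta", "belvendene", "belvi"
The 3rd is belkarodor.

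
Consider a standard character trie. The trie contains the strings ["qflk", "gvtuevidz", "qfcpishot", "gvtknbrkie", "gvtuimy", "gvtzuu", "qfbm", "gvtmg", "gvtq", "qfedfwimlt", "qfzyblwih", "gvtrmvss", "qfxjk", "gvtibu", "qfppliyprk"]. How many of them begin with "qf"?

7

Walk to "qf"; the words in its subtree are exactly those with that prefix.
Matches: "qfbm", "qfcpishot", "qfedfwimlt", "qflk", "qfppliyprk", "qfxjk", "qfzyblwih"
Count: 7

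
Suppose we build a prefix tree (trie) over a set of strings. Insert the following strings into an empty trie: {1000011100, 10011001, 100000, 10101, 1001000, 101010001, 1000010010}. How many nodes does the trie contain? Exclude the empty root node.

30

Trie structure (* marks end of a word):
(root)
└─ 1
   └─ 0
      ├─ 0
      │  ├─ 0
      │  │  └─ 0
      │  │     ├─ 0 *
      │  │     └─ 1
      │  │        ├─ 0
      │  │        │  └─ 0
      │  │        │     └─ 1
      │  │        │        └─ 0 *
      │  │        └─ 1
      │  │           └─ 1
      │  │              └─ 0
      │  │                 └─ 0 *
      │  └─ 1
      │     ├─ 0
      │     │  └─ 0
      │     │     └─ 0 *
      │     └─ 1
      │        └─ 0
      │           └─ 0
      │              └─ 1 *
      └─ 1
         └─ 0
            └─ 1 *
               └─ 0
                  └─ 0
                     └─ 0
                        └─ 1 *
Counting every labelled node above: 30.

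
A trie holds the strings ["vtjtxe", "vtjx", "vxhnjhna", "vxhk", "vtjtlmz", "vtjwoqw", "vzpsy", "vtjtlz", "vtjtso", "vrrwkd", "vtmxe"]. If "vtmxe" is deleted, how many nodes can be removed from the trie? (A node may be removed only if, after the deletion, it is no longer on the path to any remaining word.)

Walk "vtmxe" from the leaf back toward the root, removing each node that no remaining word uses.
The suffix "mxe" (3 nodes) is used only by "vtmxe"; the node for "vt" still has the child "j", so pruning stops there.
Nodes removed: 3

3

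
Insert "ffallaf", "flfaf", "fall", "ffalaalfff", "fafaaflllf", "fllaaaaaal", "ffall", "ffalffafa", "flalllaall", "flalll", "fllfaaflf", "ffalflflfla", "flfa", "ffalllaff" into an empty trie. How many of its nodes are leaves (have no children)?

A leaf is a node with no children — equivalently, the end of a word that is not a proper prefix of any other stored word.
Those words: "fafaaflllf", "fall", "ffalaalfff", "ffalffafa", "ffalflflfla", "ffallaf", "ffalllaff", "flalllaall", "flfaf", "fllaaaaaal", "fllfaaflf"
Leaf count: 11

11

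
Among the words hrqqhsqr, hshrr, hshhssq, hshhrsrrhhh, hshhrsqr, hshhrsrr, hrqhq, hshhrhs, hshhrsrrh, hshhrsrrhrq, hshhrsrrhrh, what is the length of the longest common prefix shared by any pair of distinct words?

10

The deepest shared node is where two words last agree before diverging.
"hshhrsrrhrh" and "hshhrsrrhrq" agree on "hshhrsrrhr" (10 characters) before diverging; nothing deeper is shared.
Longest shared-prefix length: 10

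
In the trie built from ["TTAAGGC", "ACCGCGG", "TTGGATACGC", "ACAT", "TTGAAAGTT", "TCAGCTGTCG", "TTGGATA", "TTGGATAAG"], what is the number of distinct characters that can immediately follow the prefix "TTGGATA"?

The children of the "TTGGATA" node are the distinct next characters among strings starting with "TTGGATA".
Characters that immediately follow "TTGGATA" among the stored strings: {A, C}.
That node has 2 child edges.

2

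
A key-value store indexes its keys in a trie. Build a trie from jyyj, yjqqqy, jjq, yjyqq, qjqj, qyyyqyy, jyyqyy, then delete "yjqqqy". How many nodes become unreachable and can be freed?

After clearing the end-marker at "yjqqqy", prune upward until reaching a node still needed by another word.
The suffix "qqqy" (4 nodes) is used only by "yjqqqy"; the node for "yj" still has the child "y", so pruning stops there.
Nodes removed: 4

4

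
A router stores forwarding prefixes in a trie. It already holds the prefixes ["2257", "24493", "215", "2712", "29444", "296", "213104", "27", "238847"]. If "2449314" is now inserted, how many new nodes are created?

Walking "2449314" from the root, the first 5 characters ("24493") follow existing edges; "1" is the first miss.
Each of the 2 remaining characters creates one node.

2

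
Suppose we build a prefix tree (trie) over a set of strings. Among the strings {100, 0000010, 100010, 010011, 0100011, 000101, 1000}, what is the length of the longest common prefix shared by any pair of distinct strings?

4

Look for the deepest trie node that still has at least two words in its subtree.
e.g. "0100011" and "010011" share the prefix "0100" of length 4; no pair shares a longer one.
Longest shared-prefix length: 4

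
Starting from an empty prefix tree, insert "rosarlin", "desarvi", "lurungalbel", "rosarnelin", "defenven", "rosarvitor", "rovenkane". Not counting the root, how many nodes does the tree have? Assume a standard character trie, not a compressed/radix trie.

49

For each word, the new-node count is its length minus the longest prefix already in the trie:
  "rosarlin" → 8 new (r, o, s, a, r, l, i, n)
  "desarvi" → 7 new (d, e, s, a, r, v, i)
  "lurungalbel" → 11 new (l, u, r, u, n, g, a, l, b, e, l)
  "rosarnelin" → prefix "rosar" already present; 5 new (n, e, l, i, n)
  "defenven" → prefix "de" already present; 6 new (f, e, n, v, e, n)
  "rosarvitor" → prefix "rosar" already present; 5 new (v, i, t, o, r)
  "rovenkane" → prefix "ro" already present; 7 new (v, e, n, k, a, n, e)
Total nodes = 8 + 7 + 11 + 5 + 6 + 5 + 7 = 49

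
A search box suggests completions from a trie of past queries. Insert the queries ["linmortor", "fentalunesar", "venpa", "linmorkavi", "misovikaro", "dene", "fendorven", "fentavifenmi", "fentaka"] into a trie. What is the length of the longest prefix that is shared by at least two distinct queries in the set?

Look for the deepest trie node that still has at least two words in its subtree.
e.g. "linmorkavi" and "linmortor" share the prefix "linmor" of length 6; no pair shares a longer one.
Longest shared-prefix length: 6

6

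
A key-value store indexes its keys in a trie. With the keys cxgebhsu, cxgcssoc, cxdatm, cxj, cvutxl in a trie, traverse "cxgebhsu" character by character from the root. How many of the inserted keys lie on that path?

Walk "cxgebhsu" from the root; an end-of-word marker is hit whenever a stored word is a prefix of "cxgebhsu".
Prefixes of the query that are stored words: "cxgebhsu"
Count: 1

1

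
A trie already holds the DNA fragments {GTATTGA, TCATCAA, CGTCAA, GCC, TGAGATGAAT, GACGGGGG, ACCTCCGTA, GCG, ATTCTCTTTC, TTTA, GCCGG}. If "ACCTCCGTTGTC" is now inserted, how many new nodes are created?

4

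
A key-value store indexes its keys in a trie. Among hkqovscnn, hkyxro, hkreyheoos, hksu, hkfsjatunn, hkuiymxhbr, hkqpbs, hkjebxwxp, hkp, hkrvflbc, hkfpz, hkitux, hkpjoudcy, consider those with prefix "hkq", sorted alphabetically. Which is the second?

hkqpbs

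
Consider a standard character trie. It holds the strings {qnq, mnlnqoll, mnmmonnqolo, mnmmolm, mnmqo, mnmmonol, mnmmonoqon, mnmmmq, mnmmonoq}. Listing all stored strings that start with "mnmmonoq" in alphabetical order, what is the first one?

mnmmonoq

Words with prefix "mnmmonoq", in lexicographic order: "mnmmonoq", "mnmmonoqon"
The 1st is mnmmonoq.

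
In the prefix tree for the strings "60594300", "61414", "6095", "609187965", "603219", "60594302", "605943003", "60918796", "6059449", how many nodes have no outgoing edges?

A leaf is a node with no children — equivalently, the end of a word that is not a proper prefix of any other stored word.
Those words: "603219", "605943003", "60594302", "6059449", "609187965", "6095", "61414"
Leaf count: 7

7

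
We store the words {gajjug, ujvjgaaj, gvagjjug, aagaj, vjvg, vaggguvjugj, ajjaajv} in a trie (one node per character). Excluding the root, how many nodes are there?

Trace insertions, counting only characters that open a new branch:
  "gajjug" → 6 new (g, a, j, j, u, g)
  "ujvjgaaj" → 8 new (u, j, v, j, g, a, a, j)
  "gvagjjug" → prefix "g" already present; 7 new (v, a, g, j, j, u, g)
  "aagaj" → 5 new (a, a, g, a, j)
  "vjvg" → 4 new (v, j, v, g)
  "vaggguvjugj" → prefix "v" already present; 10 new (a, g, g, g, u, v, j, u, g, j)
  "ajjaajv" → prefix "a" already present; 6 new (j, j, a, a, j, v)
Total nodes = 6 + 8 + 7 + 5 + 4 + 10 + 6 = 46

46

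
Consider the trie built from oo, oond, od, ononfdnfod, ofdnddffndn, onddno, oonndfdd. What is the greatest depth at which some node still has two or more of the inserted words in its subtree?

Equivalently: take the maximum, over all pairs, of their longest common prefix length.
e.g. "oond" and "oonndfdd" share the prefix "oon" of length 3; no pair shares a longer one.
Longest shared-prefix length: 3

3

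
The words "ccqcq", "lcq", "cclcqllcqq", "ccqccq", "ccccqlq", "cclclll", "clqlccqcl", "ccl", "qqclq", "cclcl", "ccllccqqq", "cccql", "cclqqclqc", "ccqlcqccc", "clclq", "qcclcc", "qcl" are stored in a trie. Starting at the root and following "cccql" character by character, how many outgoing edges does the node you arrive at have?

0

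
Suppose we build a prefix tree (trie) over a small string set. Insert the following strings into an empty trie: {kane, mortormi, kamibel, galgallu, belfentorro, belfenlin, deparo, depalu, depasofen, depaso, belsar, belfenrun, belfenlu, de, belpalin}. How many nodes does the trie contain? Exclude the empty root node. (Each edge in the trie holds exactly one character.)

64

Insert word by word; a character creates a node only if that edge doesn't already exist:
  "kane" → 4 new (k, a, n, e)
  "mortormi" → 8 new (m, o, r, t, o, r, m, i)
  "kamibel" → prefix "ka" already present; 5 new (m, i, b, e, l)
  "galgallu" → 8 new (g, a, l, g, a, l, l, u)
  "belfentorro" → 11 new (b, e, l, f, e, n, t, o, r, r, o)
  "belfenlin" → prefix "belfen" already present; 3 new (l, i, n)
  "deparo" → 6 new (d, e, p, a, r, o)
  "depalu" → prefix "depa" already present; 2 new (l, u)
  "depasofen" → prefix "depa" already present; 5 new (s, o, f, e, n)
  "depaso" → prefix "depaso" already present; 0 new (none)
  "belsar" → prefix "bel" already present; 3 new (s, a, r)
  "belfenrun" → prefix "belfen" already present; 3 new (r, u, n)
  "belfenlu" → prefix "belfenl" already present; 1 new (u)
  "de" → prefix "de" already present; 0 new (none)
  "belpalin" → prefix "bel" already present; 5 new (p, a, l, i, n)
Total nodes = 4 + 8 + 5 + 8 + 11 + 3 + 6 + 2 + 5 + 0 + 3 + 3 + 1 + 0 + 5 = 64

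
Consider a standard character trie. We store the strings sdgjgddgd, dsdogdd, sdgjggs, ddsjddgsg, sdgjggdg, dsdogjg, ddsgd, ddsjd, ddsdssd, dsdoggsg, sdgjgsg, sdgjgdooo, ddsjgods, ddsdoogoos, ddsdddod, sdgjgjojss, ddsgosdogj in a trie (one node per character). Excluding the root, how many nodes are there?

69

Count nodes per top-level branch (shared prefixes stored once):
  'd'-branch (ddsdddod, ddsdoogoos, ddsdssd, ddsgd, ddsgosdogj, ddsjd, ddsjddgsg, ddsjgods, dsdogdd, dsdoggsg, dsdogjg): 46 nodes
  's'-branch (sdgjgddgd, sdgjgdooo, sdgjggdg, sdgjggs, sdgjgjojss, sdgjgsg): 23 nodes
Sum: 69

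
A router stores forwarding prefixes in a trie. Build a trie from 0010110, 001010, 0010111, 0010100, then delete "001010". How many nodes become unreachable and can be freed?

Walk "001010" from the leaf back toward the root, removing each node that no remaining word uses.
Every node on "001010" is still needed (e.g. by "0010100"), so nothing is freed.
Nodes removed: 0

0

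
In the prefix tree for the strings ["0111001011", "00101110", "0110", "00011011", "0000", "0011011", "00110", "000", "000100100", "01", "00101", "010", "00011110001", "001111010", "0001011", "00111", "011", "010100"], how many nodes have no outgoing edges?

11

A leaf is a node with no children — equivalently, the end of a word that is not a proper prefix of any other stored word.
Those words: "0000", "000100100", "0001011", "00011011", "00011110001", "00101110", "0011011", "001111010", "010100", "0110", "0111001011"
Leaf count: 11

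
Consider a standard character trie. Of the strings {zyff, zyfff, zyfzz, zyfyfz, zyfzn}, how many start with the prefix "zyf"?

5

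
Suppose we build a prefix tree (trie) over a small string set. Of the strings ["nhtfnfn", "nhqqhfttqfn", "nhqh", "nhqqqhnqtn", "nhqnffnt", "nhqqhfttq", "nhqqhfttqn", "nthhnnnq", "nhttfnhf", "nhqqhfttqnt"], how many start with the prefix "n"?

Walk to "n"; the words in its subtree are exactly those with that prefix.
Words under "n": nhqh, nhqnffnt, nhqqhfttq, nhqqhfttqfn, nhqqhfttqn, nhqqhfttqnt, nhqqqhnqtn, nhtfnfn, nhttfnhf, nthhnnnq
Count: 10

10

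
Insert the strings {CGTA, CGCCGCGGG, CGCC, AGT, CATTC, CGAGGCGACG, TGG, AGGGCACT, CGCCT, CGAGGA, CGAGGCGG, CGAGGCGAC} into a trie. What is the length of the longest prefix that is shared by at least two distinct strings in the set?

Equivalently: take the maximum, over all pairs, of their longest common prefix length.
e.g. "CGAGGCGAC" and "CGAGGCGACG" share the prefix "CGAGGCGAC" of length 9; no pair shares a longer one.
Longest shared-prefix length: 9

9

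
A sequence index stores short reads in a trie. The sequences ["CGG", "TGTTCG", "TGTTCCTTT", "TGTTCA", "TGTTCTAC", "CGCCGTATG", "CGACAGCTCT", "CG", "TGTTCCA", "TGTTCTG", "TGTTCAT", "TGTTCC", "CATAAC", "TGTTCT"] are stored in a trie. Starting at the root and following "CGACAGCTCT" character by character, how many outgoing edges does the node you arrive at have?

0

The children of the "CGACAGCTCT" node are the distinct next characters among strings starting with "CGACAGCTCT".
No stored string extends past "CGACAGCTCT".
That node has 0 child edges.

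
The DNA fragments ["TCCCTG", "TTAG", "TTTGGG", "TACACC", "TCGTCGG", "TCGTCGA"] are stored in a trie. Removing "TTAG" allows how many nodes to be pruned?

2

After clearing the end-marker at "TTAG", prune upward until reaching a node still needed by another word.
The suffix "AG" (2 nodes) is used only by "TTAG"; the node for "TT" still has the child "T", so pruning stops there.
Nodes removed: 2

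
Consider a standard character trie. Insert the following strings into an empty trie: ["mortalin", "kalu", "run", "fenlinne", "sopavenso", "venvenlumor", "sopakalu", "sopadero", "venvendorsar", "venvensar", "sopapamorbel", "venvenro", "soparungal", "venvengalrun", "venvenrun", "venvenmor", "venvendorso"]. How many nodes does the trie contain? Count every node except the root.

88

Count nodes per top-level branch (shared prefixes stored once):
  'f'-branch (fenlinne): 8 nodes
  'k'-branch (kalu): 4 nodes
  'm'-branch (mortalin): 8 nodes
  'r'-branch (run): 3 nodes
  's'-branch (sopadero, sopakalu, sopapamorbel, soparungal, sopavenso): 31 nodes
  'v'-branch (venvendorsar, venvendorso, venvengalrun, venvenlumor, venvenmor, venvenro, venvenrun, venvensar): 34 nodes
Sum: 88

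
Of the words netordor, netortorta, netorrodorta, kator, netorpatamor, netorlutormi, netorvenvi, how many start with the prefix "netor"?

6

Traverse to the node for "netor", then collect every word in that subtree.
Matches: "netordor", "netorlutormi", "netorpatamor", "netorrodorta", "netortorta", "netorvenvi"
Count: 6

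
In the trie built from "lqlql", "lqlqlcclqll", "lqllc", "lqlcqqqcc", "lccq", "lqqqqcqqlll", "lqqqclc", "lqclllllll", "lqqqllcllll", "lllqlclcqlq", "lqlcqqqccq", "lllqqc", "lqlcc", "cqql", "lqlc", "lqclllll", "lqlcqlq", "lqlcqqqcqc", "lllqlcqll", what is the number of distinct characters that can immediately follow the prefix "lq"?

Walk "lq" from the root, arriving at one node.
Characters that immediately follow "lq" among the stored strings: {c, l, q}.
That node has 3 child edges.

3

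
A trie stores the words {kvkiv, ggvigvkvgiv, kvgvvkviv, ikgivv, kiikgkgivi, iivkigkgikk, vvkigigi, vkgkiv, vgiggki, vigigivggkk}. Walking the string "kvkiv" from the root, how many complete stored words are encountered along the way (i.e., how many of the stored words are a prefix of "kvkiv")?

Check each prefix of "kvkiv" against the stored set — each match is an end-marker on the path.
Prefixes of the query that are stored words: "kvkiv"
Count: 1

1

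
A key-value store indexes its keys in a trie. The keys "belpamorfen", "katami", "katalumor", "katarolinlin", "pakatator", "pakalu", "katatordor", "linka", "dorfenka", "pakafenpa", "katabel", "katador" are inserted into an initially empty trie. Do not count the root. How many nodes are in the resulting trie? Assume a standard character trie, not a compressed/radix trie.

71

Insert word by word; a character creates a node only if that edge doesn't already exist:
  "belpamorfen" → 11 new (b, e, l, p, a, m, o, r, f, e, n)
  "katami" → 6 new (k, a, t, a, m, i)
  "katalumor" → prefix "kata" already present; 5 new (l, u, m, o, r)
  "katarolinlin" → prefix "kata" already present; 8 new (r, o, l, i, n, l, i, n)
  "pakatator" → 9 new (p, a, k, a, t, a, t, o, r)
  "pakalu" → prefix "paka" already present; 2 new (l, u)
  "katatordor" → prefix "kata" already present; 6 new (t, o, r, d, o, r)
  "linka" → 5 new (l, i, n, k, a)
  "dorfenka" → 8 new (d, o, r, f, e, n, k, a)
  "pakafenpa" → prefix "paka" already present; 5 new (f, e, n, p, a)
  "katabel" → prefix "kata" already present; 3 new (b, e, l)
  "katador" → prefix "kata" already present; 3 new (d, o, r)
Total nodes = 11 + 6 + 5 + 8 + 9 + 2 + 6 + 5 + 8 + 5 + 3 + 3 = 71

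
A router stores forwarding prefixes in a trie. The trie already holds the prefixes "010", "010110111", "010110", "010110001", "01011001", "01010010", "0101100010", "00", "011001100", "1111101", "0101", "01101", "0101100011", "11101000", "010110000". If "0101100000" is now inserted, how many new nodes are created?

1

Walking "0101100000" from the root, the first 9 characters ("010110000") follow existing edges; "0" is the first miss.
Each of the 1 remaining characters creates one node.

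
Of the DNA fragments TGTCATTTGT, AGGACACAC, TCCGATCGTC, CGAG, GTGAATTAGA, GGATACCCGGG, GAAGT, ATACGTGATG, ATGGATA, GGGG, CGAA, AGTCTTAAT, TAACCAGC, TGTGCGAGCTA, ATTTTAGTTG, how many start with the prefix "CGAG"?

Traverse to the node for "CGAG", then collect every word in that subtree.
Words under "CGAG": CGAG
Count: 1

1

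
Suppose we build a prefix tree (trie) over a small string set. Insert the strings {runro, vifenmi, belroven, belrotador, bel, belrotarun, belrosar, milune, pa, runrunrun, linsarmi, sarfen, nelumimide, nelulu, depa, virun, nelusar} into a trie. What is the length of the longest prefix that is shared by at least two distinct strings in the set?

7

The deepest shared node is where two words last agree before diverging.
e.g. "belrotador" and "belrotarun" share the prefix "belrota" of length 7; no pair shares a longer one.
Longest shared-prefix length: 7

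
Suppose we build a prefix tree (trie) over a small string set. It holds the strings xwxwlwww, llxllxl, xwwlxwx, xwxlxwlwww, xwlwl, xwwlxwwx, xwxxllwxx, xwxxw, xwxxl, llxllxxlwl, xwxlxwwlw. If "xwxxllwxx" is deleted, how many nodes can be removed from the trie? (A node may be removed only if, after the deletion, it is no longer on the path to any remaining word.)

4

A node on "xwxxllwxx"'s path can go only if nothing else ends at it or branches off below it.
The suffix "lwxx" (4 nodes) is used only by "xwxxllwxx"; "xwxxl" is itself a stored word, so pruning stops there.
Nodes removed: 4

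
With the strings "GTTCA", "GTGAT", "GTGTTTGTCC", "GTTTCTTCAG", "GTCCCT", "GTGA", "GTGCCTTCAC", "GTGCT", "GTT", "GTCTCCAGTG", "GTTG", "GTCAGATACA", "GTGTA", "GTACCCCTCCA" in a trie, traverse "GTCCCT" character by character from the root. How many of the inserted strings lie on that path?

1

Walk "GTCCCT" from the root; an end-of-word marker is hit whenever a stored word is a prefix of "GTCCCT".
Prefixes of the query that are stored words: "GTCCCT"
Count: 1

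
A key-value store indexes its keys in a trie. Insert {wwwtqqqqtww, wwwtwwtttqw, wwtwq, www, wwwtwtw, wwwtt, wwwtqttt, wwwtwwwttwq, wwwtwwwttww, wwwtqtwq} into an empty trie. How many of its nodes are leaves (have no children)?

A leaf is a node with no children — equivalently, the end of a word that is not a proper prefix of any other stored word.
Those words: "wwtwq", "wwwtqqqqtww", "wwwtqttt", "wwwtqtwq", "wwwtt", "wwwtwtw", "wwwtwwtttqw", "wwwtwwwttwq", "wwwtwwwttww"
Leaf count: 9

9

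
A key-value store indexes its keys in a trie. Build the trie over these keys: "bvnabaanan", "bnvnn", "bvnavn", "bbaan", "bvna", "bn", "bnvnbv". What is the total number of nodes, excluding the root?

Trie structure (* marks end of a word):
(root)
└─ b
   ├─ b
   │  └─ a
   │     └─ a
   │        └─ n *
   ├─ n *
   │  └─ v
   │     └─ n
   │        ├─ b
   │        │  └─ v *
   │        └─ n *
   └─ v
      └─ n
         └─ a *
            ├─ b
            │  └─ a
            │     └─ a
            │        └─ n
            │           └─ a
            │              └─ n *
            └─ v
               └─ n *
Counting every labelled node above: 22.

22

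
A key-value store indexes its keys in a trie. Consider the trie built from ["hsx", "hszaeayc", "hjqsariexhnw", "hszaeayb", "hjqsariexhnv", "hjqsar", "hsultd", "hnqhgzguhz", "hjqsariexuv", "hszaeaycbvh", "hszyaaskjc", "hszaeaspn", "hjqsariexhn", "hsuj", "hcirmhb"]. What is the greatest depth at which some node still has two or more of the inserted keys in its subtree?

11

The deepest shared node is where two words last agree before diverging.
"hjqsariexhn" and "hjqsariexhnv" agree on "hjqsariexhn" (11 characters) before diverging; nothing deeper is shared.
Longest shared-prefix length: 11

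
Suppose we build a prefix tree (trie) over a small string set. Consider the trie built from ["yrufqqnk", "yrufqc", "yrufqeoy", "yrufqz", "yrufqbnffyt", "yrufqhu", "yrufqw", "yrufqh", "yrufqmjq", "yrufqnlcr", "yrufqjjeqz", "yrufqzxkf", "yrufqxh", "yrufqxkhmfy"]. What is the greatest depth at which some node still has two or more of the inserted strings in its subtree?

Equivalently: take the maximum, over all pairs, of their longest common prefix length.
"yrufqh" and "yrufqhu" agree on "yrufqh" (6 characters) before diverging; nothing deeper is shared.
Longest shared-prefix length: 6

6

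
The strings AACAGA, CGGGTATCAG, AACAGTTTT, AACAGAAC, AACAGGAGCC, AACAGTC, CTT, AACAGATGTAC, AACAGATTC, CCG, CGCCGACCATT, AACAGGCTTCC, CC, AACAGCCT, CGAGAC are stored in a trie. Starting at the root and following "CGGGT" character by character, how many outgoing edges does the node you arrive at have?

Follow the path "CGGGT" to its node, then look at its outgoing edges.
Characters that immediately follow "CGGGT" among the stored strings: {A}.
That node has 1 child edge.

1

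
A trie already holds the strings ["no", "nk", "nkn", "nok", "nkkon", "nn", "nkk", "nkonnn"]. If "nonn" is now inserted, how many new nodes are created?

"no" is already a path in the trie; the remaining "nn" must be added.
So 4 − 2 = 2 new nodes.

2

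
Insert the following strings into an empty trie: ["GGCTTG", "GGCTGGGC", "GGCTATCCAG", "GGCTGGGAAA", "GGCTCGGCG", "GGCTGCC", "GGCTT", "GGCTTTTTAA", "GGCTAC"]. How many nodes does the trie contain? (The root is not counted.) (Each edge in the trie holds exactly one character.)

32

Insert word by word; a character creates a node only if that edge doesn't already exist:
  "GGCTTG" → 6 new (G, G, C, T, T, G)
  "GGCTGGGC" → prefix "GGCT" already present; 4 new (G, G, G, C)
  "GGCTATCCAG" → prefix "GGCT" already present; 6 new (A, T, C, C, A, G)
  "GGCTGGGAAA" → prefix "GGCTGGG" already present; 3 new (A, A, A)
  "GGCTCGGCG" → prefix "GGCT" already present; 5 new (C, G, G, C, G)
  "GGCTGCC" → prefix "GGCTG" already present; 2 new (C, C)
  "GGCTT" → prefix "GGCTT" already present; 0 new (none)
  "GGCTTTTTAA" → prefix "GGCTT" already present; 5 new (T, T, T, A, A)
  "GGCTAC" → prefix "GGCTA" already present; 1 new (C)
Total nodes = 6 + 4 + 6 + 3 + 5 + 2 + 0 + 5 + 1 = 32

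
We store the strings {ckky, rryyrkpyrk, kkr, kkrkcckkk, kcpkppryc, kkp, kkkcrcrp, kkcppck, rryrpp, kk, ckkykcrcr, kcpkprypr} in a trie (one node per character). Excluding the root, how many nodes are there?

Trace insertions, counting only characters that open a new branch:
  "ckky" → 4 new (c, k, k, y)
  "rryyrkpyrk" → 10 new (r, r, y, y, r, k, p, y, r, k)
  "kkr" → 3 new (k, k, r)
  "kkrkcckkk" → prefix "kkr" already present; 6 new (k, c, c, k, k, k)
  "kcpkppryc" → prefix "k" already present; 8 new (c, p, k, p, p, r, y, c)
  "kkp" → prefix "kk" already present; 1 new (p)
  "kkkcrcrp" → prefix "kk" already present; 6 new (k, c, r, c, r, p)
  "kkcppck" → prefix "kk" already present; 5 new (c, p, p, c, k)
  "rryrpp" → prefix "rry" already present; 3 new (r, p, p)
  "kk" → prefix "kk" already present; 0 new (none)
  "ckkykcrcr" → prefix "ckky" already present; 5 new (k, c, r, c, r)
  "kcpkprypr" → prefix "kcpkp" already present; 4 new (r, y, p, r)
Total nodes = 4 + 10 + 3 + 6 + 8 + 1 + 6 + 5 + 3 + 0 + 5 + 4 = 55

55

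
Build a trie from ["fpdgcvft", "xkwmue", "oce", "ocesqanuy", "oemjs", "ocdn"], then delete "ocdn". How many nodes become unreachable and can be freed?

A node on "ocdn"'s path can go only if nothing else ends at it or branches off below it.
The suffix "dn" (2 nodes) is used only by "ocdn"; the node for "oc" still has the child "e", so pruning stops there.
Nodes removed: 2

2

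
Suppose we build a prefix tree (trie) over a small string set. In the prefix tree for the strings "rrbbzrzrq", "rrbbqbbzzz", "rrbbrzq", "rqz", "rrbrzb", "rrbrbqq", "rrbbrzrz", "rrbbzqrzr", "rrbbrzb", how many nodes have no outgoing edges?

9

Leaves are exactly the stored words that no other stored word extends.
Those words: "rqz", "rrbbqbbzzz", "rrbbrzb", "rrbbrzq", "rrbbrzrz", "rrbbzqrzr", "rrbbzrzrq", "rrbrbqq", "rrbrzb"
Leaf count: 9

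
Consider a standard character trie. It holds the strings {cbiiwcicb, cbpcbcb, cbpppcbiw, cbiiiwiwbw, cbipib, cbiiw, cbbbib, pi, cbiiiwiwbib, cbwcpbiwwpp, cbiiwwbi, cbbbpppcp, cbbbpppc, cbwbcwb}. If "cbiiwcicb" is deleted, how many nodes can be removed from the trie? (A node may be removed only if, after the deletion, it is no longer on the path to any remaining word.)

Walk "cbiiwcicb" from the leaf back toward the root, removing each node that no remaining word uses.
The suffix "cicb" (4 nodes) is used only by "cbiiwcicb"; the node for "cbiiw" still has the child "w", so pruning stops there.
Nodes removed: 4

4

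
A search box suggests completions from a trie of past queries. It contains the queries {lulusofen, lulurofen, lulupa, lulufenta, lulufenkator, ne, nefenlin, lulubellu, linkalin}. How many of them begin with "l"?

7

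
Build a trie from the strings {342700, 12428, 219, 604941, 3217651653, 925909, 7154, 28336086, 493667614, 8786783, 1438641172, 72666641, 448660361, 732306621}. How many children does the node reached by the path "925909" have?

The children of the "925909" node are the distinct next characters among strings starting with "925909".
No stored string extends past "925909".
That node has 0 child edges.

0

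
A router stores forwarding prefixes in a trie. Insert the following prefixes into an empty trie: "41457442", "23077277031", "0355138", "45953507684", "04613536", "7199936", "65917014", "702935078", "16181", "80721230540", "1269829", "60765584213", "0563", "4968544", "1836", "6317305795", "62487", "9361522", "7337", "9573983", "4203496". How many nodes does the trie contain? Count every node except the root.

Insert word by word; a character creates a node only if that edge doesn't already exist:
  "41457442" → 8 new (4, 1, 4, 5, 7, 4, 4, 2)
  "23077277031" → 11 new (2, 3, 0, 7, 7, 2, 7, 7, 0, 3, 1)
  "0355138" → 7 new (0, 3, 5, 5, 1, 3, 8)
  "45953507684" → prefix "4" already present; 10 new (5, 9, 5, 3, 5, 0, 7, 6, 8, 4)
  "04613536" → prefix "0" already present; 7 new (4, 6, 1, 3, 5, 3, 6)
  "7199936" → 7 new (7, 1, 9, 9, 9, 3, 6)
  "65917014" → 8 new (6, 5, 9, 1, 7, 0, 1, 4)
  "702935078" → prefix "7" already present; 8 new (0, 2, 9, 3, 5, 0, 7, 8)
  "16181" → 5 new (1, 6, 1, 8, 1)
  "80721230540" → 11 new (8, 0, 7, 2, 1, 2, 3, 0, 5, 4, 0)
  "1269829" → prefix "1" already present; 6 new (2, 6, 9, 8, 2, 9)
  "60765584213" → prefix "6" already present; 10 new (0, 7, 6, 5, 5, 8, 4, 2, 1, 3)
  "0563" → prefix "0" already present; 3 new (5, 6, 3)
  "4968544" → prefix "4" already present; 6 new (9, 6, 8, 5, 4, 4)
  "1836" → prefix "1" already present; 3 new (8, 3, 6)
  "6317305795" → prefix "6" already present; 9 new (3, 1, 7, 3, 0, 5, 7, 9, 5)
  "62487" → prefix "6" already present; 4 new (2, 4, 8, 7)
  "9361522" → 7 new (9, 3, 6, 1, 5, 2, 2)
  "7337" → prefix "7" already present; 3 new (3, 3, 7)
  "9573983" → prefix "9" already present; 6 new (5, 7, 3, 9, 8, 3)
  "4203496" → prefix "4" already present; 6 new (2, 0, 3, 4, 9, 6)
Total nodes = 8 + 11 + 7 + 10 + 7 + 7 + 8 + 8 + 5 + 11 + 6 + 10 + 3 + 6 + 3 + 9 + 4 + 7 + 3 + 6 + 6 = 145

145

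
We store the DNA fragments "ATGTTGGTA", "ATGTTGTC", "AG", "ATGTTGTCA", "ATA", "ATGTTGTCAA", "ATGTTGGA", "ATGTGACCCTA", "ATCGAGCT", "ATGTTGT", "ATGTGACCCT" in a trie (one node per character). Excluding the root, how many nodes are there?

29

Count nodes per top-level branch (shared prefixes stored once):
  'A'-branch (AG, ATA, ATCGAGCT, ATGTGACCCT, ATGTGACCCTA, ATGTTGGA, ATGTTGGTA, ATGTTGT, ATGTTGTC, ATGTTGTCA, ATGTTGTCAA): 29 nodes
Sum: 29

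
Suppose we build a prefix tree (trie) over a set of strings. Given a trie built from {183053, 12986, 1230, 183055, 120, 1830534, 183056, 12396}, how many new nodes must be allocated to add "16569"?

4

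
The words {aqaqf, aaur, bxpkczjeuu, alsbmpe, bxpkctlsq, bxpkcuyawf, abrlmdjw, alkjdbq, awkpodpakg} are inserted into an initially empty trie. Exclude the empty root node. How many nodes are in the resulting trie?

For each word, the new-node count is its length minus the longest prefix already in the trie:
  "aqaqf" → 5 new (a, q, a, q, f)
  "aaur" → prefix "a" already present; 3 new (a, u, r)
  "bxpkczjeuu" → 10 new (b, x, p, k, c, z, j, e, u, u)
  "alsbmpe" → prefix "a" already present; 6 new (l, s, b, m, p, e)
  "bxpkctlsq" → prefix "bxpkc" already present; 4 new (t, l, s, q)
  "bxpkcuyawf" → prefix "bxpkc" already present; 5 new (u, y, a, w, f)
  "abrlmdjw" → prefix "a" already present; 7 new (b, r, l, m, d, j, w)
  "alkjdbq" → prefix "al" already present; 5 new (k, j, d, b, q)
  "awkpodpakg" → prefix "a" already present; 9 new (w, k, p, o, d, p, a, k, g)
Total nodes = 5 + 3 + 10 + 6 + 4 + 5 + 7 + 5 + 9 = 54

54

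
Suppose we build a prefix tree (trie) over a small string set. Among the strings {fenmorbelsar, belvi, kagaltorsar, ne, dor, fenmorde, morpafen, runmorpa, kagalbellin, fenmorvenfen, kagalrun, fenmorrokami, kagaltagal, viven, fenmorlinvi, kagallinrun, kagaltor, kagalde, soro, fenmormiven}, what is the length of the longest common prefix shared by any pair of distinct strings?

8

Look for the deepest trie node that still has at least two words in its subtree.
"kagaltor" and "kagaltorsar" agree on "kagaltor" (8 characters) before diverging; nothing deeper is shared.
Longest shared-prefix length: 8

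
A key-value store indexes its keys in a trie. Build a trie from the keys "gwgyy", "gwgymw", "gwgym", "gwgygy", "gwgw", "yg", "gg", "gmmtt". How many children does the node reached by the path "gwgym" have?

Walk "gwgym" from the root, arriving at one node.
Characters that immediately follow "gwgym" among the stored strings: {w}.
That node has 1 child edge.

1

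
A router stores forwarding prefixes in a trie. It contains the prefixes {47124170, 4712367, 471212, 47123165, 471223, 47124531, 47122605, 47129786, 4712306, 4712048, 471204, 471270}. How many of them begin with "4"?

Walk to "4"; the words in its subtree are exactly those with that prefix.
Matches: "471204", "4712048", "471212", "471223", "47122605", "4712306", "47123165", "4712367", "47124170", "47124531", "471270", "47129786"
Count: 12

12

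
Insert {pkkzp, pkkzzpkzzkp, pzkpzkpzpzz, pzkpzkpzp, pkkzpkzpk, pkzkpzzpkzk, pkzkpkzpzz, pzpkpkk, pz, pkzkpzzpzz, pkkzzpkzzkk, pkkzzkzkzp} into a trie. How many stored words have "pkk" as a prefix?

Filter for entries beginning with "pkk":
Words under "pkk": pkkzp, pkkzpkzpk, pkkzzkzkzp, pkkzzpkzzkk, pkkzzpkzzkp
Count: 5

5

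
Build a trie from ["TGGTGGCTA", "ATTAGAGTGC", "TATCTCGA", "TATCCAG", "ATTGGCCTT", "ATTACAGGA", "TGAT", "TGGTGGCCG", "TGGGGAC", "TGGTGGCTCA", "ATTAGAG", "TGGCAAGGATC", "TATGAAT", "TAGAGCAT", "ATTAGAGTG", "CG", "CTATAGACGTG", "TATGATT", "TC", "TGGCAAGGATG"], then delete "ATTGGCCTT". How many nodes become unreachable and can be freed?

Walk "ATTGGCCTT" from the leaf back toward the root, removing each node that no remaining word uses.
The suffix "GGCCTT" (6 nodes) is used only by "ATTGGCCTT"; the node for "ATT" still has the child "A", so pruning stops there.
Nodes removed: 6

6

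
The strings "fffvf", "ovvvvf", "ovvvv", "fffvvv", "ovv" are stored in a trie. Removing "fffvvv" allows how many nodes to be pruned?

2

A node on "fffvvv"'s path can go only if nothing else ends at it or branches off below it.
The suffix "vv" (2 nodes) is used only by "fffvvv"; the node for "fffv" still has the child "f", so pruning stops there.
Nodes removed: 2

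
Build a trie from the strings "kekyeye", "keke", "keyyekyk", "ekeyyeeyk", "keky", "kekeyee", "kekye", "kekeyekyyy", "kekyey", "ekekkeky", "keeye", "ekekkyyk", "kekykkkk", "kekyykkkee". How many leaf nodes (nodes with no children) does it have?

A leaf is a node with no children — equivalently, the end of a word that is not a proper prefix of any other stored word.
Those words: "ekekkeky", "ekekkyyk", "ekeyyeeyk", "keeye", "kekeyee", "kekeyekyyy", "kekyeye", "kekykkkk", "kekyykkkee", "keyyekyk"
Leaf count: 10

10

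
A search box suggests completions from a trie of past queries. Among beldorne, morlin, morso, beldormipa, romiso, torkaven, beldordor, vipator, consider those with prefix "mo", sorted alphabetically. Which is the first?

Words with prefix "mo", in lexicographic order: "morlin", "morso"
Position 1: morlin

morlin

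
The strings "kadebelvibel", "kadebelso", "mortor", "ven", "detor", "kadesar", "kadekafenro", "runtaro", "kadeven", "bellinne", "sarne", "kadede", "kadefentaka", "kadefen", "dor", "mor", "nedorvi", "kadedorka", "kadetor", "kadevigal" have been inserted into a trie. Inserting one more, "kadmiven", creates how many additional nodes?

5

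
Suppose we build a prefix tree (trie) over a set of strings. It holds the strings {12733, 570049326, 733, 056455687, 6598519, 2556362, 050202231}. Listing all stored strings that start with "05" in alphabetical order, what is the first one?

050202231

DFS of the "05" subtree visits, in order: "050202231", "056455687"
The 1st is 050202231.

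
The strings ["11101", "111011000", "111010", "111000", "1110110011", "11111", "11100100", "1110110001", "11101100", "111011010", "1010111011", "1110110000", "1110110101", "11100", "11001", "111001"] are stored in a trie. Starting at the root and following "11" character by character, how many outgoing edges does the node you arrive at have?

2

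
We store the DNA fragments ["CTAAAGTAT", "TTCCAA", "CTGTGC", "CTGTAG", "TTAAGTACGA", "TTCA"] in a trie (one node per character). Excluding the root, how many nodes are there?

Trie structure (* marks end of a word):
(root)
├─ C
│  └─ T
│     ├─ A
│     │  └─ A
│     │     └─ A
│     │        └─ G
│     │           └─ T
│     │              └─ A
│     │                 └─ T *
│     └─ G
│        └─ T
│           ├─ A
│           │  └─ G *
│           └─ G
│              └─ C *
└─ T
   └─ T
      ├─ A
      │  └─ A
      │     └─ G
      │        └─ T
      │           └─ A
      │              └─ C
      │                 └─ G
      │                    └─ A *
      └─ C
         ├─ A *
         └─ C
            └─ A
               └─ A *
Counting every labelled node above: 30.

30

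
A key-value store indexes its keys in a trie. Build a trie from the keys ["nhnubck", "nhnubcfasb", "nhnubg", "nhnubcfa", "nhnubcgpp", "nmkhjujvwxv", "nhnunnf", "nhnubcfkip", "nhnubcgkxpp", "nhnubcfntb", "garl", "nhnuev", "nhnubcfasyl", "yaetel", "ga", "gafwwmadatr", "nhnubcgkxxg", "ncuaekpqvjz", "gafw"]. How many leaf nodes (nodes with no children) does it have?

A leaf is a node with no children — equivalently, the end of a word that is not a proper prefix of any other stored word.
Those words: "gafwwmadatr", "garl", "ncuaekpqvjz", "nhnubcfasb", "nhnubcfasyl", "nhnubcfkip", "nhnubcfntb", "nhnubcgkxpp", "nhnubcgkxxg", "nhnubcgpp", "nhnubck", "nhnubg", "nhnuev", "nhnunnf", "nmkhjujvwxv", "yaetel"
Leaf count: 16

16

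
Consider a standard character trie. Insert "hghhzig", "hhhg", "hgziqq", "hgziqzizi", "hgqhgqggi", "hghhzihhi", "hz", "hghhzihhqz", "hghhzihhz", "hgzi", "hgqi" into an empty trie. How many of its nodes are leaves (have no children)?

Leaves are exactly the stored words that no other stored word extends.
Those words: "hghhzig", "hghhzihhi", "hghhzihhqz", "hghhzihhz", "hgqhgqggi", "hgqi", "hgziqq", "hgziqzizi", "hhhg", "hz"
Leaf count: 10

10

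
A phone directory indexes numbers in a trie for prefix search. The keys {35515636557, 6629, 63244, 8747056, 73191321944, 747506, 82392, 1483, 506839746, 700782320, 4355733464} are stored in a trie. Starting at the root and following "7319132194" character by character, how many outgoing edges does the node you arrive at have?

1

The children of the "7319132194" node are the distinct next characters among strings starting with "7319132194".
Characters that immediately follow "7319132194" among the stored strings: {4}.
That node has 1 child edge.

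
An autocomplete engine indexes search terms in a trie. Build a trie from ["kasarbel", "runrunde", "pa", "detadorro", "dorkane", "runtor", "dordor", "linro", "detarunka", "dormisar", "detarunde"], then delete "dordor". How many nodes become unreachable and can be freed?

After clearing the end-marker at "dordor", prune upward until reaching a node still needed by another word.
The suffix "dor" (3 nodes) is used only by "dordor"; the node for "dor" still has the child "k", so pruning stops there.
Nodes removed: 3

3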